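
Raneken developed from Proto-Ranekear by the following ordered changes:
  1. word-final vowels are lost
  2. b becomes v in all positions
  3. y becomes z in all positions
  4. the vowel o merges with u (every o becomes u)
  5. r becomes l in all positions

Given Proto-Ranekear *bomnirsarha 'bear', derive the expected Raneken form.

Raneken: *bomnirsarha
  bomnirsarha → bomnirsarh   [apocope]
  bomnirsarh → vomnirsarh   [unconditioned shift]
  vomnirsarh (rule 3 does not apply)
  vomnirsarh → vumnirsarh   [vowel merger]
  vumnirsarh → vumnilsalh   [unconditioned shift]
  giving Raneken vumnilsalh.

vumnilsalh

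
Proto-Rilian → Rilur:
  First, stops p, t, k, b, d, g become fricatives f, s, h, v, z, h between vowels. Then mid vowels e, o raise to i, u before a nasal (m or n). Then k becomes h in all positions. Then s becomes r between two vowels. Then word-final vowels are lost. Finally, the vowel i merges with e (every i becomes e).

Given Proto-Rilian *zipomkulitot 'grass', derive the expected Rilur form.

zefumhulerot

Rilur: *zipomkulitot
  zipomkulitot → zifomkulisot   [intervocalic lenition]
  zifomkulisot → zifumkulisot   [pre-nasal raising]
  zifumkulisot → zifumhulisot   [unconditioned shift]
  zifumhulisot → zifumhulirot   [rhotacism]
  zifumhulirot (rule 5 does not apply)
  zifumhulirot → zefumhulerot   [vowel merger]
  giving Rilur zefumhulerot.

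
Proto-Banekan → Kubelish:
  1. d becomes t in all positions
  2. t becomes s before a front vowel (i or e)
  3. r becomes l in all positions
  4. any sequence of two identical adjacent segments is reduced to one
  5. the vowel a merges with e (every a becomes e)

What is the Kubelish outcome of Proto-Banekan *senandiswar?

senensiswel

Kubelish: start from *senandiswar.
  rule 1 (unconditioned shift): senandiswar → senantiswar
  rule 2 (palatalisation): senantiswar → senansiswar
  rule 3 (unconditioned shift): senansiswar → senansiswal
  rule 4: no change — senansiswal
  rule 5 (vowel merger): senansiswal → senensiswel
  ⇒ Kubelish senensiswel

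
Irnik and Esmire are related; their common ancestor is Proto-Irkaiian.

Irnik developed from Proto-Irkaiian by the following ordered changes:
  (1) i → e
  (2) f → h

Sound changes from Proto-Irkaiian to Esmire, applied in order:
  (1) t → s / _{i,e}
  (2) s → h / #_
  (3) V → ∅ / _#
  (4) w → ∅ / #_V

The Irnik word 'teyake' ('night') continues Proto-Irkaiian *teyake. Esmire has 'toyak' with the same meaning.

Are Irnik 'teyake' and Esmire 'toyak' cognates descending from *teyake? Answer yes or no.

no

Derive the expected Esmire reflex of *teyake:
Esmire: start from *teyake.
  rule 1 (palatalisation): teyake → seyake
  rule 2 (debuccalisation): seyake → heyake
  rule 3 (apocope): heyake → heyak
  rule 4: no change — heyak
  ⇒ Esmire heyak
The regular Esmire reflex would be 'heyak', but the attested form is 'toyak'. The correspondence is irregular, so they are not cognates (the Esmire form has a different source).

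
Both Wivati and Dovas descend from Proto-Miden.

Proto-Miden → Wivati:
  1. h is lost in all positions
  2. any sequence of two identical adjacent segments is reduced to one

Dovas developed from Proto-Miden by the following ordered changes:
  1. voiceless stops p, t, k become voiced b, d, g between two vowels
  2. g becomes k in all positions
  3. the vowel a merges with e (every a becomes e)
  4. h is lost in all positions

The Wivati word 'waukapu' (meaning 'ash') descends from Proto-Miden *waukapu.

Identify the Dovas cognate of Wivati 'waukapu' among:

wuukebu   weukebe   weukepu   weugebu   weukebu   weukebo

weukebu

Dovas: start from *waukapu.
  rule 1 (intervocalic voicing): waukapu → waugabu
  rule 2 (unconditioned shift): waugabu → waukabu
  rule 3 (vowel merger): waukabu → weukebu
  rule 4: no change — weukebu
  ⇒ Dovas weukebu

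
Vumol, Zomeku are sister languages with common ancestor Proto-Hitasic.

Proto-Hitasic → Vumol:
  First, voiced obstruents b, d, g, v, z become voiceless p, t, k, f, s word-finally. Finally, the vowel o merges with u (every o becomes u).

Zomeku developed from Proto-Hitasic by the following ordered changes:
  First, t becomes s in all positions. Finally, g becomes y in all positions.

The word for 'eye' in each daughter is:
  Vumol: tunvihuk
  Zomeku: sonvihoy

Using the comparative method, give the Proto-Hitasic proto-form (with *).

Position 2: Vumol has u, Zomeku has o. Zomeku preserves o here (none of its changes turn any other segment into o), so the proto-segment is *o.
Position 8: Vumol has k, Zomeku has y. Taking the neighbouring segments as reconstructed: Vumol k could go back to *k or *g; Zomeku y could go back to *g or *y — the one source consistent with every daughter is *g.
Continuing position by position gives *tonvihog; check it forward:
Vumol: start from *tonvihog.
  rule 1 (final devoicing): tonvihog → tonvihok
  rule 2 (vowel merger): tonvihok → tunvihuk
  ⇒ Vumol tunvihuk
Zomeku: *tonvihog
  tonvihog → sonvihog   [unconditioned shift]
  sonvihog → sonvihoy   [unconditioned shift]
  giving Zomeku sonvihoy.
*tonvihog is the unique common source.

*tonvihog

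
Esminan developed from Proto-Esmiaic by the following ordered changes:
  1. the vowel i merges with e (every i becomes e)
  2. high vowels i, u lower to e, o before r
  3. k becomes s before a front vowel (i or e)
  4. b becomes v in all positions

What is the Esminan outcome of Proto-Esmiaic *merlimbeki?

Esminan: start from *merlimbeki.
  rule 1 (vowel merger): merlimbeki → merlembeke
  rule 2: no change — merlembeke
  rule 3 (palatalisation): merlembeke → merlembese
  rule 4 (unconditioned shift): merlembese → merlemvese
  ⇒ Esminan merlemvese

merlemvese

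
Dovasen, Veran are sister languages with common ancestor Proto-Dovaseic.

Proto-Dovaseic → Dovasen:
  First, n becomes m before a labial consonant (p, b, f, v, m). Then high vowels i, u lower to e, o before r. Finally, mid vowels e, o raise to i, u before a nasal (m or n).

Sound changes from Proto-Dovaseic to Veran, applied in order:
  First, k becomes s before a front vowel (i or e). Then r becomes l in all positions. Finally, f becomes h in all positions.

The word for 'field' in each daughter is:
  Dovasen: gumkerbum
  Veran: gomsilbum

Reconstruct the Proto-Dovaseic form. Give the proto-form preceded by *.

*gomkirbum

Position 4: Dovasen has k, Veran has s. Dovasen preserves k here (none of its changes turn any other segment into k), so the proto-segment is *k.
Position 2: Dovasen has u, Veran has o. Veran preserves o here (none of its changes turn any other segment into o), so the proto-segment is *o.
Verify the candidate proto-form against each daughter:
Dovasen: start from *gomkirbum.
  rule 1: no change — gomkirbum
  rule 2 (pre-rhotic lowering): gomkirbum → gomkerbum
  rule 3 (pre-nasal raising): gomkerbum → gumkerbum
  ⇒ Dovasen gumkerbum
Veran: *gomkirbum > gomsirbum > gomsilbum  (by palatalisation, unconditioned shift)
No other proto-form is consistent with every reflex, so the reconstruction is *gomkirbum.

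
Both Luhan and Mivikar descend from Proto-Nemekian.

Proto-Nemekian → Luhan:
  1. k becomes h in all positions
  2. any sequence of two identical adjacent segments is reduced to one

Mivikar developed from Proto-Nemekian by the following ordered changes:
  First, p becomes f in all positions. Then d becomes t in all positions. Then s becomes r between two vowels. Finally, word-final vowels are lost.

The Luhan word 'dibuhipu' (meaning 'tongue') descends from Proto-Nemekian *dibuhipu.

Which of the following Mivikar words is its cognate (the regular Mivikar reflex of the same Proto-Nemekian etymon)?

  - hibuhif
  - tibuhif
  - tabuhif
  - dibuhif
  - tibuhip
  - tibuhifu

tibuhif

Mivikar: *dibuhipu
  dibuhipu → dibuhifu   [unconditioned shift]
  dibuhifu → tibuhifu   [unconditioned shift]
  tibuhifu (rule 3 does not apply)
  tibuhifu → tibuhif   [apocope]
  giving Mivikar tibuhif.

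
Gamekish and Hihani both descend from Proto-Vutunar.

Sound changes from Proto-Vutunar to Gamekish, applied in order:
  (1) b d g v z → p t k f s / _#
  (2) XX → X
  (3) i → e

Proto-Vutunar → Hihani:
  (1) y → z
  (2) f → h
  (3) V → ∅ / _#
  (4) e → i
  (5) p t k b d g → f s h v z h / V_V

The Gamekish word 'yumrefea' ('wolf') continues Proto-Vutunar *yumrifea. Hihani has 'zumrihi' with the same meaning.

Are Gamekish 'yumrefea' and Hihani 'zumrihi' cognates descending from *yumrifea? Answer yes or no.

yes

Derive the expected Hihani reflex of *yumrifea:
Hihani: *yumrifea > zumrifea > zumrihea > zumrihe > zumrihi  (by unconditioned shift, unconditioned shift, apocope, vowel merger)
Hihani 'zumrihi' matches the regular reflex exactly, so the pair is cognate.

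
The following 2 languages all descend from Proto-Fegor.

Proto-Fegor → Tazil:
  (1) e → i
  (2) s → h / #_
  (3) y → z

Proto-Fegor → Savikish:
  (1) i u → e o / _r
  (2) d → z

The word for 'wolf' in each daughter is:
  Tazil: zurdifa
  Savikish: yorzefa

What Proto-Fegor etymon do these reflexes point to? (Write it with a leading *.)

Position 4: Tazil has d, Savikish has z. Tazil preserves d here (none of its changes turn any other segment into d), so the proto-segment is *d.
Position 2: Tazil has u, Savikish has o. Tazil preserves u here (none of its changes turn any other segment into u), so the proto-segment is *u.
Position 5: Tazil has i, Savikish has e. Taking the neighbouring segments as reconstructed: Tazil i could go back to *e or *i; Savikish e can only go back to *e — the one source consistent with every daughter is *e.
Continuing position by position gives *yurdefa; check it forward:
Tazil: start from *yurdefa.
  rule 1 (vowel merger): yurdefa → yurdifa
  rule 2: no change — yurdifa
  rule 3 (unconditioned shift): yurdifa → zurdifa
  ⇒ Tazil zurdifa
Savikish: *yurdefa > yordefa > yorzefa  (by pre-rhotic lowering, unconditioned shift)
Only *yurdefa yields all of Tazil zurdifa, Savikish yorzefa.

*yurdefa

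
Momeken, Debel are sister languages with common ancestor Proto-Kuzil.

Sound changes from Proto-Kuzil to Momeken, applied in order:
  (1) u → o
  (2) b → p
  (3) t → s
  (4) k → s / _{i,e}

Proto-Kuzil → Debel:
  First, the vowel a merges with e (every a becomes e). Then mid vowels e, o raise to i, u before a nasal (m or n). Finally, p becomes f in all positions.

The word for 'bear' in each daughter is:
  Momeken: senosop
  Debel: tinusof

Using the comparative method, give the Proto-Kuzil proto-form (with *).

*tenusop

Position 1: Momeken has s, Debel has t. Debel preserves t here (none of its changes turn any other segment into t), so the proto-segment is *t.
Position 4: Momeken has o, Debel has u. Taking the neighbouring segments as reconstructed: Momeken o could go back to *o or *u; Debel u can only go back to *u — the one source consistent with every daughter is *u.
Position 7: Momeken has p, Debel has f. Taking the neighbouring segments as reconstructed: Momeken p could go back to *p or *b; Debel f could go back to *p or *f — the one source consistent with every daughter is *p.
Verify the candidate proto-form against each daughter:
Momeken: start from *tenusop.
  rule 1 (vowel merger): tenusop → tenosop
  rule 2: no change — tenosop
  rule 3 (unconditioned shift): tenosop → senosop
  rule 4: no change — senosop
  ⇒ Momeken senosop
Debel: start from *tenusop.
  rule 1: no change — tenusop
  rule 2 (pre-nasal raising): tenusop → tinusop
  rule 3 (unconditioned shift): tinusop → tinusof
  ⇒ Debel tinusof
No other proto-form is consistent with every reflex, so the reconstruction is *tenusop.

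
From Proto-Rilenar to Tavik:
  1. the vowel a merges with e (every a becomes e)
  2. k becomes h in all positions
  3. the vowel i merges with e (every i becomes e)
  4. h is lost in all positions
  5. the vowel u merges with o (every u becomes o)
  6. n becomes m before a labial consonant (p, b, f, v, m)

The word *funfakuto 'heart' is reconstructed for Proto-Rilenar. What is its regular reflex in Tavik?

Tavik: *funfakuto
  funfakuto → funfekuto   [vowel merger]
  funfekuto → funfehuto   [unconditioned shift]
  funfehuto (rule 3 does not apply)
  funfehuto → funfeuto   [h-loss]
  funfeuto → fonfeoto   [vowel merger]
  fonfeoto → fomfeoto   [nasal place assimilation]
  giving Tavik fomfeoto.

fomfeoto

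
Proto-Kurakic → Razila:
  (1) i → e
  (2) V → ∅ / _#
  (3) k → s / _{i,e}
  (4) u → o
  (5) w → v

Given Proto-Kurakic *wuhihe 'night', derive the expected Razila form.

voheh

Razila: *wuhihe
  wuhihe → wuhehe   [vowel merger]
  wuhehe → wuheh   [apocope]
  wuheh (rule 3 does not apply)
  wuheh → woheh   [vowel merger]
  woheh → voheh   [unconditioned shift]
  giving Razila voheh.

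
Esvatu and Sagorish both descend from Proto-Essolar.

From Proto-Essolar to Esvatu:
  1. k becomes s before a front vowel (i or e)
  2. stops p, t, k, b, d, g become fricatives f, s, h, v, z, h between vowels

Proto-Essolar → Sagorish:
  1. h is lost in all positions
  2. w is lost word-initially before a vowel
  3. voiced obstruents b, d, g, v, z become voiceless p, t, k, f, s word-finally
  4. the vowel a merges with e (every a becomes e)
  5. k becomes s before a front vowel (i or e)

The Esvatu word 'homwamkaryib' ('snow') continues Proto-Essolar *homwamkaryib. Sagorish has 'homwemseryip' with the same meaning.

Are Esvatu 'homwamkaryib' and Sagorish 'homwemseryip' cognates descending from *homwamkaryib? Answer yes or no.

Derive the expected Sagorish reflex of *homwamkaryib:
Sagorish: *homwamkaryib
  homwamkaryib → omwamkaryib   [h-loss]
  omwamkaryib (rule 2 does not apply)
  omwamkaryib → omwamkaryip   [final devoicing]
  omwamkaryip → omwemkeryip   [vowel merger]
  omwemkeryip → omwemseryip   [palatalisation]
  giving Sagorish omwemseryip.
The regular Sagorish reflex would be 'omwemseryip', but the attested form is 'homwemseryip'. The correspondence is irregular, so they are not cognates (the Sagorish form has a different source).

no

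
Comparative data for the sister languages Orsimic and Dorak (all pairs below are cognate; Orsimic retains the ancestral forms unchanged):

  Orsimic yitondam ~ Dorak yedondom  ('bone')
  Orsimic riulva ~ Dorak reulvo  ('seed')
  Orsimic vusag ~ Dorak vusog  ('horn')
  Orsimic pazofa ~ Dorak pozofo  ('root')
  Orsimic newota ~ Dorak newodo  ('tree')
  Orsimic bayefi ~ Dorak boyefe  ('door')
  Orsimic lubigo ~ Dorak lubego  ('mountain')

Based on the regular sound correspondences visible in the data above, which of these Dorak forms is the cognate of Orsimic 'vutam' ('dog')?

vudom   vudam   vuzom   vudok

vudom

newota ~ newodo — Orsimic t corresponds to Dorak d between vowels (before a back vowel).
yitondam ~ yedondom — Orsimic a corresponds to Dorak o after a consonant, before a nasal.
Applying these to Orsimic 'vutam':
  vutam → vudam   (t→d between vowels (before a back vowel))
  vudam → vudom   (a→o after a consonant, before a nasal)
So the Dorak cognate is 'vudom'.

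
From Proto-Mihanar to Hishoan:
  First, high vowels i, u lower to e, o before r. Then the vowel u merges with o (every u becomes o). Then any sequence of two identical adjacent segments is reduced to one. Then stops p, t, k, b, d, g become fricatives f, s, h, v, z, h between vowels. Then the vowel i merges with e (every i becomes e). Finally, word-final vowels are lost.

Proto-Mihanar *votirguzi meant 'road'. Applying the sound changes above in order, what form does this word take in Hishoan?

vosergoz

Hishoan: *votirguzi
  votirguzi → voterguzi   [pre-rhotic lowering]
  voterguzi → votergozi   [vowel merger]
  votergozi (rule 3 does not apply)
  votergozi → vosergozi   [intervocalic lenition]
  vosergozi → vosergoze   [vowel merger]
  vosergoze → vosergoz   [apocope]
  giving Hishoan vosergoz.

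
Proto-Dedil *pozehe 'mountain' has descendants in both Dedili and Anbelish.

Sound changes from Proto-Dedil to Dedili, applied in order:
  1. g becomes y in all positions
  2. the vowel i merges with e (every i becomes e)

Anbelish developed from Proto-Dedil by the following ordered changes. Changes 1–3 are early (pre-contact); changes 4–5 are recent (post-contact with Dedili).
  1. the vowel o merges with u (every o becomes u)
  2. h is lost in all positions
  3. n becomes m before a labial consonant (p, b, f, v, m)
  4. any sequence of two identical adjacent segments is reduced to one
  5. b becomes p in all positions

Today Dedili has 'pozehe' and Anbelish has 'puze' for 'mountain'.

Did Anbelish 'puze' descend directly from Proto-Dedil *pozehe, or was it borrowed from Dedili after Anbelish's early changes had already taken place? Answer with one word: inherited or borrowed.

inherited

If inherited, *pozehe would pass through all of Anbelish's changes:
Anbelish: start from *pozehe.
  rule 1 (vowel merger): pozehe → puzehe
  rule 2 (h-loss): puzehe → puzee
  rule 3: no change — puzee
  rule 4 (degemination): puzee → puze
  rule 5: no change — puze
  ⇒ Anbelish puze
If borrowed from Dedili 'pozehe' after the early changes, it would undergo only the recent ones:
  rule 4 (degemination): no change (pozehe)
  rule 5 (unconditioned shift): no change (pozehe)
  ⇒ as a loan: pozehe
Anbelish 'puze' matches the inherited outcome exactly, so it is an inherited cognate, not a loan.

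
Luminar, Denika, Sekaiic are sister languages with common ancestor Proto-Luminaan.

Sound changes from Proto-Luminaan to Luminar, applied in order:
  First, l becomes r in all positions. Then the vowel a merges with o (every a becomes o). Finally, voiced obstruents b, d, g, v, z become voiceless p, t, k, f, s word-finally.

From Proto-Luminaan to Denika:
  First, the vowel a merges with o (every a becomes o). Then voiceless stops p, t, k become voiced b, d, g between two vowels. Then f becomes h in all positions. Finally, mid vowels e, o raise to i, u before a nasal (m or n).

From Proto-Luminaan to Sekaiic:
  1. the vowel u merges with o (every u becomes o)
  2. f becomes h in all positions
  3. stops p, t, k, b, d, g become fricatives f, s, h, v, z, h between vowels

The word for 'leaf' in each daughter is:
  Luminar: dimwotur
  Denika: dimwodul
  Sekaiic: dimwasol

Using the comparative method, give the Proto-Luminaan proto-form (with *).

Position 8: Luminar has r, Denika has l, Sekaiic has l. Denika preserves l here (none of its changes turn any other segment into l), so the proto-segment is *l.
Position 7: Luminar has u, Denika has u, Sekaiic has o. Luminar preserves u here (none of its changes turn any other segment into u), so the proto-segment is *u.
Position 5: Luminar has o, Denika has o, Sekaiic has a. Sekaiic preserves a here (none of its changes turn any other segment into a), so the proto-segment is *a.
Verify the candidate proto-form against each daughter:
Luminar: *dimwatul > dimwatur > dimwotur  (by unconditioned shift, vowel merger)
Denika: start from *dimwatul.
  rule 1 (vowel merger): dimwatul → dimwotul
  rule 2 (intervocalic voicing): dimwotul → dimwodul
  rule 3: no change — dimwodul
  rule 4: no change — dimwodul
  ⇒ Denika dimwodul
Sekaiic: *dimwatul > dimwatol > dimwasol  (by vowel merger, intervocalic lenition)
Only *dimwatul yields all of Luminar dimwotur, Denika dimwodul, Sekaiic dimwasol.

*dimwatul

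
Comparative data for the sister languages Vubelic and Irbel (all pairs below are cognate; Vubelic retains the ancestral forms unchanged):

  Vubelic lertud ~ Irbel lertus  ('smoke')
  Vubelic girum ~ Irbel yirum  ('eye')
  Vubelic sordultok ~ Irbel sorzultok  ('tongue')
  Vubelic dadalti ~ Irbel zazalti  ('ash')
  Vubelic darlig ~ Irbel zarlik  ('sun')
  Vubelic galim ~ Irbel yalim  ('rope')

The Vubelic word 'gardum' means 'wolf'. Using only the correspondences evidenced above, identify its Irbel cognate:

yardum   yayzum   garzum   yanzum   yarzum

yarzum

galim ~ yalim — Vubelic g corresponds to Irbel y word-initially before a back vowel.
sordultok ~ sorzultok — Vubelic d corresponds to Irbel z after a consonant, before a back vowel.
Applying these to Vubelic 'gardum':
  gardum → yardum   (g→y word-initially before a back vowel)
  yardum → yarzum   (d→z after a consonant, before a back vowel)
So the Irbel cognate is 'yarzum'.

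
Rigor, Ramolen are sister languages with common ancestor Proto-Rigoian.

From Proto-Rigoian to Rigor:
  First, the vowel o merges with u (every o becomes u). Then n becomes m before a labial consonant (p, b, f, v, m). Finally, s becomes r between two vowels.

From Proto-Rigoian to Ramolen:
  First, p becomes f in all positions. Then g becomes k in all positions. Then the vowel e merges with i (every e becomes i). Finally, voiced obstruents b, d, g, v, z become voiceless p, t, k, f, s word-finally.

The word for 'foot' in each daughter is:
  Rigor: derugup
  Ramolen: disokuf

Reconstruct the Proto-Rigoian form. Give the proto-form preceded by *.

Position 3: Rigor has r, Ramolen has s. Taking the neighbouring segments as reconstructed: Rigor r could go back to *s or *r; Ramolen s can only go back to *s — the one source consistent with every daughter is *s.
Position 7: Rigor has p, Ramolen has f. Rigor preserves p here (none of its changes turn any other segment into p), so the proto-segment is *p.
Verify the candidate proto-form against each daughter:
Rigor: start from *desogup.
  rule 1 (vowel merger): desogup → desugup
  rule 2: no change — desugup
  rule 3 (rhotacism): desugup → derugup
  ⇒ Rigor derugup
Ramolen: *desogup > desoguf > desokuf > disokuf  (by unconditioned shift, unconditioned shift, vowel merger)
Only *desogup yields all of Rigor derugup, Ramolen disokuf.

*desogup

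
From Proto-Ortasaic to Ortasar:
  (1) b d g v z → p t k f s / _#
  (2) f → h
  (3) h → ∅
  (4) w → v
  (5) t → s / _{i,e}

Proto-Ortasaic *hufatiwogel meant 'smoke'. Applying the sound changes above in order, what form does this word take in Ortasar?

uasivogel

Ortasar: *hufatiwogel
  hufatiwogel (rule 1 does not apply)
  hufatiwogel → huhatiwogel   [unconditioned shift]
  huhatiwogel → uatiwogel   [h-loss]
  uatiwogel → uativogel   [unconditioned shift]
  uativogel → uasivogel   [palatalisation]
  giving Ortasar uasivogel.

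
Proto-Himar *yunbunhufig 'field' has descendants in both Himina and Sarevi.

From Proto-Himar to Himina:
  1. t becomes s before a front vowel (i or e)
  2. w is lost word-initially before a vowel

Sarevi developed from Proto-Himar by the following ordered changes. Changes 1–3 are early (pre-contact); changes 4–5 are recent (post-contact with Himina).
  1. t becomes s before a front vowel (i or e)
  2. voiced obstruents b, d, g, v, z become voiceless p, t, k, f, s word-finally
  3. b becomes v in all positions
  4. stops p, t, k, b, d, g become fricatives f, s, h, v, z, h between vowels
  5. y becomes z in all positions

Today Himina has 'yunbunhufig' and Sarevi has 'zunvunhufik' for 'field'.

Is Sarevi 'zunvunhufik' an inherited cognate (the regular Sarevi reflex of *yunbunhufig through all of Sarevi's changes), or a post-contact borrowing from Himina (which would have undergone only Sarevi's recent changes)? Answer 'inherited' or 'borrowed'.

If inherited, *yunbunhufig would pass through all of Sarevi's changes:
Sarevi: *yunbunhufig > yunbunhufik > yunvunhufik > zunvunhufik  (by final devoicing, unconditioned shift, unconditioned shift)
If borrowed from Himina 'yunbunhufig' after the early changes, it would undergo only the recent ones:
  rule 4 (intervocalic lenition): no change (yunbunhufig)
  rule 5 (unconditioned shift): yunbunhufig → zunbunhufig
  ⇒ as a loan: zunbunhufig
Sarevi 'zunvunhufik' matches the inherited outcome exactly, so it is an inherited cognate, not a loan.

inherited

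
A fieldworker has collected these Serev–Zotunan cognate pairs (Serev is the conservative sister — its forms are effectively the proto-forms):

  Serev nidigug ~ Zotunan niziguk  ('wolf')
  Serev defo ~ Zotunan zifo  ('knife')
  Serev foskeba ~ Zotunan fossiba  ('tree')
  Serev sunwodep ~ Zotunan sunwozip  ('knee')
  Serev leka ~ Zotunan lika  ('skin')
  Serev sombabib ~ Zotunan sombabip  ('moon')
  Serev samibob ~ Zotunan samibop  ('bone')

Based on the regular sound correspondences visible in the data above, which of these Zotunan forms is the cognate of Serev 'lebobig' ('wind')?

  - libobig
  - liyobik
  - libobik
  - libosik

libobik

foskeba ~ fossiba — Serev e corresponds to Zotunan i after a consonant, before a labial obstruent.
nidigug ~ niziguk — Serev g corresponds to Zotunan k word-finally.
Applying these to Serev 'lebobig':
  lebobig → libobig   (e→i after a consonant, before a labial obstruent)
  libobig → libobik   (g→k word-finally)
So the Zotunan cognate is 'libobik'.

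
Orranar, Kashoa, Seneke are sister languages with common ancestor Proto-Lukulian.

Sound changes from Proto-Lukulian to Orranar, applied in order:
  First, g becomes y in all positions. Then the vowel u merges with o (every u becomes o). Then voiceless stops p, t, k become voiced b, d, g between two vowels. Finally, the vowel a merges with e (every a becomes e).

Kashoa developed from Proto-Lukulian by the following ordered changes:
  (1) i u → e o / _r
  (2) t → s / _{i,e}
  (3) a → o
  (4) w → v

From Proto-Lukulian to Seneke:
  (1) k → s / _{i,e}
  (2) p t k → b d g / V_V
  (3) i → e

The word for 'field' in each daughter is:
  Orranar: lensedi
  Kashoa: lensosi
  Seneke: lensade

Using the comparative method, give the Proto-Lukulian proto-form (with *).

Position 5: Orranar has e, Kashoa has o, Seneke has a. Seneke preserves a here (none of its changes turn any other segment into a), so the proto-segment is *a.
Position 6: Orranar has d, Kashoa has s, Seneke has d. Taking the neighbouring segments as reconstructed: Orranar d could go back to *t or *d; Kashoa s could go back to *t or *s; Seneke d could go back to *t or *d — the one source consistent with every daughter is *t.
Position 7: Orranar has i, Kashoa has i, Seneke has e. Orranar preserves i here (none of its changes turn any other segment into i), so the proto-segment is *i.
Continuing position by position gives *lensati; check it forward:
Orranar: *lensati > lensadi > lensedi  (by intervocalic voicing, vowel merger)
Kashoa: *lensati
  lensati (rule 1 does not apply)
  lensati → lensasi   [palatalisation]
  lensasi → lensosi   [vowel merger]
  lensosi (rule 4 does not apply)
  giving Kashoa lensosi.
Seneke: *lensati
  lensati (rule 1 does not apply)
  lensati → lensadi   [intervocalic voicing]
  lensadi → lensade   [vowel merger]
  giving Seneke lensade.
*lensati is the unique common source.

*lensati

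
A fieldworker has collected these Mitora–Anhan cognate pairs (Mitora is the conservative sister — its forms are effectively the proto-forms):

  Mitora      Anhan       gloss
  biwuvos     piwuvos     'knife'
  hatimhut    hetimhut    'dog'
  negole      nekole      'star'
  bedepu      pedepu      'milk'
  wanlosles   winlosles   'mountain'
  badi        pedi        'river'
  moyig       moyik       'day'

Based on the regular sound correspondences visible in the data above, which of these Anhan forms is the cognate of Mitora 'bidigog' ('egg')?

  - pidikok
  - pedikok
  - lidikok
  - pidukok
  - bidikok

pidikok

biwuvos ~ piwuvos — Mitora b corresponds to Anhan p word-initially before a front vowel.
negole ~ nekole — Mitora g corresponds to Anhan k between vowels (before a back vowel).
moyig ~ moyik — Mitora g corresponds to Anhan k word-finally.
Applying these to Mitora 'bidigog':
  bidigog → pidigog   (b→p word-initially before a front vowel)
  pidigog → pidikog   (g→k between vowels (before a back vowel))
  pidikog → pidikok   (g→k word-finally)
So the Anhan cognate is 'pidikok'.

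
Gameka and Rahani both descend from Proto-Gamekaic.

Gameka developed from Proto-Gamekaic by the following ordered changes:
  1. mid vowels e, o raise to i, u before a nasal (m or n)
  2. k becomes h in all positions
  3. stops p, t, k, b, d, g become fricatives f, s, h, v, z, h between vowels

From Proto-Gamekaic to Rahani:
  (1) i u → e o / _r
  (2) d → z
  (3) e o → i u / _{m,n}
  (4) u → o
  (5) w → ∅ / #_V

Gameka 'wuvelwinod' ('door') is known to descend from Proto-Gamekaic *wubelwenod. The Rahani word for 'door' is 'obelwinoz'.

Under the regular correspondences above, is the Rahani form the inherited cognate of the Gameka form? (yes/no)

yes

Derive the expected Rahani reflex of *wubelwenod:
Rahani: *wubelwenod > wubelwenoz > wubelwinoz > wobelwinoz > obelwinoz  (by unconditioned shift, pre-nasal raising, vowel merger, glide loss)
Rahani 'obelwinoz' matches the regular reflex exactly, so the pair is cognate.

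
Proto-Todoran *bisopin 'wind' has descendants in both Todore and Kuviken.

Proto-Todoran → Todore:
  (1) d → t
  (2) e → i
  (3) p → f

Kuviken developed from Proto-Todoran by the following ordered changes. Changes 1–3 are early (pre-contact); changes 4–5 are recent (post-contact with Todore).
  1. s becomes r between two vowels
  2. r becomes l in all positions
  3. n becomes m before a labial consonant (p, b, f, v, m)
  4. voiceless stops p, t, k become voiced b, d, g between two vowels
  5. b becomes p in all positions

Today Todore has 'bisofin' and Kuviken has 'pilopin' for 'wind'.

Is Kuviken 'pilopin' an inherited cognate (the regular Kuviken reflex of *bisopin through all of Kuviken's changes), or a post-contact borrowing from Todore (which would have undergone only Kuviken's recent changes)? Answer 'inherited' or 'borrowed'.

If inherited, *bisopin would pass through all of Kuviken's changes:
Kuviken: *bisopin > biropin > bilopin > bilobin > pilopin  (by rhotacism, unconditioned shift, intervocalic voicing, unconditioned shift)
If borrowed from Todore 'bisofin' after the early changes, it would undergo only the recent ones:
  rule 4 (intervocalic voicing): no change (bisofin)
  rule 5 (unconditioned shift): bisofin → pisofin
  ⇒ as a loan: pisofin
Kuviken 'pilopin' matches the inherited outcome exactly, so it is an inherited cognate, not a loan.

inherited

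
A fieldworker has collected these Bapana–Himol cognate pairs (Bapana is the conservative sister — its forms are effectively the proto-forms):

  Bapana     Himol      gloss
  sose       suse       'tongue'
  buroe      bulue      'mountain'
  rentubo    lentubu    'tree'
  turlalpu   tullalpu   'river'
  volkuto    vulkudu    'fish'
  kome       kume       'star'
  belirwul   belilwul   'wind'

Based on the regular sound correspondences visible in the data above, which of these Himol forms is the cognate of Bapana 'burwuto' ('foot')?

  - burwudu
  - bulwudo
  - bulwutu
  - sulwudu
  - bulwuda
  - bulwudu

bulwudu

turlalpu ~ tullalpu, belirwul ~ belilwul — Bapana r corresponds to Himol l after a vowel, before a consonant other than r, m, n, p, b, f, v.
volkuto ~ vulkudu — Bapana t corresponds to Himol d between vowels (before a back vowel).
rentubo ~ lentubu, volkuto ~ vulkudu — Bapana o corresponds to Himol u word-finally.
Applying these to Bapana 'burwuto':
  burwuto → bulwuto   (r→l after a vowel, before a consonant other than r, m, n, p, b, f, v)
  bulwuto → bulwudo   (t→d between vowels (before a back vowel))
  bulwudo → bulwudu   (o→u word-finally)
So the Himol cognate is 'bulwudu'.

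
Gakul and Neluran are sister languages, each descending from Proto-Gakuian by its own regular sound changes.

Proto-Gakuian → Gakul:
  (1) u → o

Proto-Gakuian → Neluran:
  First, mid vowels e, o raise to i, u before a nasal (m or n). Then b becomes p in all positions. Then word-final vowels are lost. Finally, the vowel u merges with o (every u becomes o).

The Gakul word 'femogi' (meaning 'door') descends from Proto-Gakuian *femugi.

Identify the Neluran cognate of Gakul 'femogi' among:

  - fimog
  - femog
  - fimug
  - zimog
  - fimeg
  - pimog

Neluran: start from *femugi.
  rule 1 (pre-nasal raising): femugi → fimugi
  rule 2: no change — fimugi
  rule 3 (apocope): fimugi → fimug
  rule 4 (vowel merger): fimug → fimog
  ⇒ Neluran fimog
Among the options, 'fimog' alone shows every Neluran change applied in order.

fimog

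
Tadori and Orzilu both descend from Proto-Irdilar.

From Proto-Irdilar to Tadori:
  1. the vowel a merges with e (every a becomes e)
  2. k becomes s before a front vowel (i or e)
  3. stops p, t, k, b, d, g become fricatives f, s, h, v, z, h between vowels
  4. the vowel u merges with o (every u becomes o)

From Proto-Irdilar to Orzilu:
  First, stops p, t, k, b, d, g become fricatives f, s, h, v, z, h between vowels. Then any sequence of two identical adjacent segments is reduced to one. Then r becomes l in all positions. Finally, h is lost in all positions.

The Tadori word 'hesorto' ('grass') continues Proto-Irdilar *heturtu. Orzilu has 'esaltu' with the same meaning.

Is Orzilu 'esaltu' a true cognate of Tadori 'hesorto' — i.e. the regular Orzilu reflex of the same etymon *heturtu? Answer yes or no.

Derive the expected Orzilu reflex of *heturtu:
Orzilu: *heturtu > hesurtu > hesultu > esultu  (by intervocalic lenition, unconditioned shift, h-loss)
The regular Orzilu reflex would be 'esultu', but the attested form is 'esaltu'. The correspondence is irregular, so they are not cognates (the Orzilu form has a different source).

no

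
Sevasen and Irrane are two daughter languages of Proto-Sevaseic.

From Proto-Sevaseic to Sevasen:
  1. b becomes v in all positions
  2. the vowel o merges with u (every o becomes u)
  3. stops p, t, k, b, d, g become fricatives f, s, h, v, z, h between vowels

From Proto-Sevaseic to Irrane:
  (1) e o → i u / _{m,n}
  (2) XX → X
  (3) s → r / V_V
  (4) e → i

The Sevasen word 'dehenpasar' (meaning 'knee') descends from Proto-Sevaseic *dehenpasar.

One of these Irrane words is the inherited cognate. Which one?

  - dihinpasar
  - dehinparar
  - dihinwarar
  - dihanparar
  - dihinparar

dihinparar

Irrane: *dehenpasar > dehinpasar > dehinparar > dihinparar  (by pre-nasal raising, rhotacism, vowel merger)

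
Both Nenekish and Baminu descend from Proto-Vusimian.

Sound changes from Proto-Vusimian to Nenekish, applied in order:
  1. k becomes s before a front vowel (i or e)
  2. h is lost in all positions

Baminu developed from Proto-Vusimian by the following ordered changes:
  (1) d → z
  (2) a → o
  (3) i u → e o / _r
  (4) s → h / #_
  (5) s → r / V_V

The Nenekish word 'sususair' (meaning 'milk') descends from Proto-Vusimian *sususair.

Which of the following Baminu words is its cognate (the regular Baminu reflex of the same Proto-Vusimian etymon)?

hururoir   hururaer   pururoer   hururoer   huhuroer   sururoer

Baminu: start from *sususair.
  rule 1: no change — sususair
  rule 2 (vowel merger): sususair → sususoir
  rule 3 (pre-rhotic lowering): sususoir → sususoer
  rule 4 (debuccalisation): sususoer → hususoer
  rule 5 (rhotacism): hususoer → hururoer
  ⇒ Baminu hururoer
The other candidates each miss or misapply at least one Baminu change.

hururoer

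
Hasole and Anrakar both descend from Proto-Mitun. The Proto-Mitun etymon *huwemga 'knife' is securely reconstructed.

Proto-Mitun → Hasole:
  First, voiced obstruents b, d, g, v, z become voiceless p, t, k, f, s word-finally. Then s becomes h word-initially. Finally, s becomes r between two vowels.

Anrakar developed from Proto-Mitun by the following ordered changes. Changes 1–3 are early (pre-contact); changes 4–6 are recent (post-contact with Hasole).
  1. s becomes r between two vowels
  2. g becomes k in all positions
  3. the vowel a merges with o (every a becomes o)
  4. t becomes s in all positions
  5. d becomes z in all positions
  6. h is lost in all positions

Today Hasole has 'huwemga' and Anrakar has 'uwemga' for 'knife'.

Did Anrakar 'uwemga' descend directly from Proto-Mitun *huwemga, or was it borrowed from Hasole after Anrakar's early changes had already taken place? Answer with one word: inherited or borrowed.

borrowed

If inherited, *huwemga would pass through all of Anrakar's changes:
Anrakar: *huwemga
  huwemga (rule 1 does not apply)
  huwemga → huwemka   [unconditioned shift]
  huwemka → huwemko   [vowel merger]
  huwemko (rule 4 does not apply)
  huwemko (rule 5 does not apply)
  huwemko → uwemko   [h-loss]
  giving Anrakar uwemko.
If borrowed from Hasole 'huwemga' after the early changes, it would undergo only the recent ones:
  rule 4 (unconditioned shift): no change (huwemga)
  rule 5 (unconditioned shift): no change (huwemga)
  rule 6 (h-loss): huwemga → uwemga
  ⇒ as a loan: uwemga
Anrakar 'uwemga' matches the loan outcome 'uwemga', not the inherited 'uwemko' — it skipped the early Anrakar changes, so it was borrowed from Hasole.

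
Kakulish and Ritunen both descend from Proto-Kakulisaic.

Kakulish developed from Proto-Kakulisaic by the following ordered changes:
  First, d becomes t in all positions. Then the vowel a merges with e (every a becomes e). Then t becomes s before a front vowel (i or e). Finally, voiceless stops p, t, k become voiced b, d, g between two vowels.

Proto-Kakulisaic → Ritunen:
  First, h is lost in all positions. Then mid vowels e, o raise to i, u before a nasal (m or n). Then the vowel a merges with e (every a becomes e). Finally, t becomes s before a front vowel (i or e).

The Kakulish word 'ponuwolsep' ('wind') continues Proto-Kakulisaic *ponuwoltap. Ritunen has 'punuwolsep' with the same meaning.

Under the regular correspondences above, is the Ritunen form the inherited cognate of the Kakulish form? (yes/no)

Derive the expected Ritunen reflex of *ponuwoltap:
Ritunen: *ponuwoltap > punuwoltap > punuwoltep > punuwolsep  (by pre-nasal raising, vowel merger, palatalisation)
Ritunen 'punuwolsep' matches the regular reflex exactly, so the pair is cognate.

yes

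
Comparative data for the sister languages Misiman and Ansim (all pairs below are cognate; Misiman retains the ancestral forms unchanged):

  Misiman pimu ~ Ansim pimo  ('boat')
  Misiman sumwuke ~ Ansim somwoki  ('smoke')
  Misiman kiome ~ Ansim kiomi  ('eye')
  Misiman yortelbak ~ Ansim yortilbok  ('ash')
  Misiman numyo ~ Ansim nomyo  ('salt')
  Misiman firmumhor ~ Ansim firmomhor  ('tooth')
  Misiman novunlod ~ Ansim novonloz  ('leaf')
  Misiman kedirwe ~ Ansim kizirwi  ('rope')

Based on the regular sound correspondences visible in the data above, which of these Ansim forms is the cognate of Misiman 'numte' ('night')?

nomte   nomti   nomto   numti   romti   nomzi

nomti

sumwuke ~ somwoki, numyo ~ nomyo — Misiman u corresponds to Ansim o after a consonant, before a nasal.
sumwuke ~ somwoki, kiome ~ kiomi — Misiman e corresponds to Ansim i word-finally.
Applying these to Misiman 'numte':
  numte → nomte   (u→o after a consonant, before a nasal)
  nomte → nomti   (e→i word-finally)
So the Ansim cognate is 'nomti'.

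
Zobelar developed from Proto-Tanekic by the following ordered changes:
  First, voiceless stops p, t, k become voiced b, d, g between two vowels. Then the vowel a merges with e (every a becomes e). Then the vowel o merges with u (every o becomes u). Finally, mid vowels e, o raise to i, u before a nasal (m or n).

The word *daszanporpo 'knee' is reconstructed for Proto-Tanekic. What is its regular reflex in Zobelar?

Zobelar: *daszanporpo
  daszanporpo (rule 1 does not apply)
  daszanporpo → deszenporpo   [vowel merger]
  deszenporpo → deszenpurpu   [vowel merger]
  deszenpurpu → deszinpurpu   [pre-nasal raising]
  giving Zobelar deszinpurpu.

deszinpurpu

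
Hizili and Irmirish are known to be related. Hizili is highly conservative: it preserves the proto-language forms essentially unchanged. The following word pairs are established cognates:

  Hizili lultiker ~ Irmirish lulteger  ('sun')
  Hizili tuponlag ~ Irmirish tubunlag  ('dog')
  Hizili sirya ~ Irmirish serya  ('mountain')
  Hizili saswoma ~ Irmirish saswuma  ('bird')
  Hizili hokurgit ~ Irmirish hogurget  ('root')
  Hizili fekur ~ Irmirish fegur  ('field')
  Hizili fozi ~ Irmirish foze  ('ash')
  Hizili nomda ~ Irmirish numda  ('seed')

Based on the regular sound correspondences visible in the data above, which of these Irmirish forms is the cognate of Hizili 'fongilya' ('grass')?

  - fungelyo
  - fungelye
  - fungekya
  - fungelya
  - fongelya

tuponlag ~ tubunlag — Hizili o corresponds to Irmirish u after a consonant, before a nasal.
lultiker ~ lulteger, hokurgit ~ hogurget — Hizili i corresponds to Irmirish e after a consonant, before a consonant other than r, m, n, p, b, f, v.
Applying these to Hizili 'fongilya':
  fongilya → fungilya   (o→u after a consonant, before a nasal)
  fungilya → fungelya   (i→e after a consonant, before a consonant other than r, m, n, p, b, f, v)
So the Irmirish cognate is 'fungelya'.

fungelya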